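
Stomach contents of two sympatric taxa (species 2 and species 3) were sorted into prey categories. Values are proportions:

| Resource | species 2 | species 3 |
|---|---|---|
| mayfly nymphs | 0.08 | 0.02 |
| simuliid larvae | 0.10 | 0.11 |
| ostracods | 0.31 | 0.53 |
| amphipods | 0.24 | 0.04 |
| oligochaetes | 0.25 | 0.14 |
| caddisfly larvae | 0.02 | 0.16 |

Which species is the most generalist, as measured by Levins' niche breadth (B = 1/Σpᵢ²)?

Σp_2ᵢ² = 0.08² + 0.10² + 0.31² + 0.24² + 0.25² + 0.02² = 0.0064 + 0.0100 + 0.0961 + 0.0576 + 0.0625 + 0.0004 = 0.2330
B_2 = 1 / 0.2330 = 4.2918
Σp_3ᵢ² = 0.02² + 0.11² + 0.53² + 0.04² + 0.14² + 0.16² = 0.0004 + 0.0121 + 0.2809 + 0.0016 + 0.0196 + 0.0256 = 0.3402
B_3 = 1 / 0.3402 = 2.9394
Highest B → broadest niche (most generalist): species 2 (B = 4.29).

species 2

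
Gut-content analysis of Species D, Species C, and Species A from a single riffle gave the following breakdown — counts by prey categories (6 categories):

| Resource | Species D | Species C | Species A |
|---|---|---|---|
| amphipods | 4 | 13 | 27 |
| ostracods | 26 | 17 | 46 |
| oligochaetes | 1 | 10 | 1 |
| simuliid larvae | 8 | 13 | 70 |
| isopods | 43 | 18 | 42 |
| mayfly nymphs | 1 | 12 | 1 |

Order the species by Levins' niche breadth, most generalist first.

Species C > Species A > Species D

Proportions for Species D (n=83): 4/83=0.0482, 26/83=0.3133, 1/83=0.0120, 8/83=0.0964, 43/83=0.5181, 1/83=0.0120
Proportions for Species C (n=83): 13/83=0.1566, 17/83=0.2048, 10/83=0.1205, 13/83=0.1566, 18/83=0.2169, 12/83=0.1446
Proportions for Species A (n=187): 27/187=0.1444, 46/187=0.2460, 1/187=0.0053, 70/187=0.3743, 42/187=0.2246, 1/187=0.0053
Σp_Dᵢ² = 0.0482² + 0.3133² + 0.0120² + 0.0964² + 0.5181² + 0.0120² = 0.002323 + 0.098157 + 0.000144 + 0.009293 + 0.268428 + 0.000144 = 0.378489
B_D = 1 / 0.378489 = 2.6421
Σp_Cᵢ² = 0.1566² + 0.2048² + 0.1205² + 0.1566² + 0.2169² + 0.1446² = 0.024524 + 0.041943 + 0.014520 + 0.024524 + 0.047046 + 0.020909 = 0.173466
B_C = 1 / 0.173466 = 5.7648
Σp_Aᵢ² = 0.1444² + 0.2460² + 0.0053² + 0.3743² + 0.2246² + 0.0053² = 0.020851 + 0.060516 + 0.000028 + 0.140100 + 0.050445 + 0.000028 = 0.271968
B_A = 1 / 0.271968 = 3.6769
Ranking by B (broadest → narrowest): Species C (5.76) > Species A (3.68) > Species D (2.64)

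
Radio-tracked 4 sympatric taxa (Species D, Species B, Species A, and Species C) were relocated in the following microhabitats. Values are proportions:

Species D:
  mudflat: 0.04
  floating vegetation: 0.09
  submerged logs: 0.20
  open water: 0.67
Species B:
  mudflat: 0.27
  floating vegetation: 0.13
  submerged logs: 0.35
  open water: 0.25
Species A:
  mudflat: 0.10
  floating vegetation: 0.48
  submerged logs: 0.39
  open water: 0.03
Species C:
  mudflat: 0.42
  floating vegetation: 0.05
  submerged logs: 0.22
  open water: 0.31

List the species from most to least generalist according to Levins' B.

Σp_Dᵢ² = 0.04² + 0.09² + 0.20² + 0.67² = 0.0016 + 0.0081 + 0.0400 + 0.4489 = 0.4986
B_D = 1 / 0.4986 = 2.0056
Σp_Bᵢ² = 0.27² + 0.13² + 0.35² + 0.25² = 0.0729 + 0.0169 + 0.1225 + 0.0625 = 0.2748
B_B = 1 / 0.2748 = 3.6390
Σp_Aᵢ² = 0.10² + 0.48² + 0.39² + 0.03² = 0.0100 + 0.2304 + 0.1521 + 0.0009 = 0.3934
B_A = 1 / 0.3934 = 2.5419
Σp_Cᵢ² = 0.42² + 0.05² + 0.22² + 0.31² = 0.1764 + 0.0025 + 0.0484 + 0.0961 = 0.3234
B_C = 1 / 0.3234 = 3.0921
Ranking by B (broadest → narrowest): Species B (3.64) > Species C (3.09) > Species A (2.54) > Species D (2.01)

Species B > Species C > Species A > Species D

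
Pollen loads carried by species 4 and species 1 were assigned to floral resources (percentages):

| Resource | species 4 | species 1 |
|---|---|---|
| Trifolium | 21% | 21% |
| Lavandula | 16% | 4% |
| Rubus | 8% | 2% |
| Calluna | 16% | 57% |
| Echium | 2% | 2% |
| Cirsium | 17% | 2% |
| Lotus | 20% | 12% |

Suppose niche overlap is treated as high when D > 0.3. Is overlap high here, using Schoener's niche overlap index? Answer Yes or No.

Yes

Convert percentages to proportions (divide by 100).
Σ|p₁ᵢ − p₂ᵢ| = 0.00 + 0.12 + 0.06 + 0.41 + 0.00 + 0.15 + 0.08 = 0.82
D = 1 − ½ × 0.82 = 1 − 0.410 = 0.5900
D = 0.5900 > 0.3 → Yes.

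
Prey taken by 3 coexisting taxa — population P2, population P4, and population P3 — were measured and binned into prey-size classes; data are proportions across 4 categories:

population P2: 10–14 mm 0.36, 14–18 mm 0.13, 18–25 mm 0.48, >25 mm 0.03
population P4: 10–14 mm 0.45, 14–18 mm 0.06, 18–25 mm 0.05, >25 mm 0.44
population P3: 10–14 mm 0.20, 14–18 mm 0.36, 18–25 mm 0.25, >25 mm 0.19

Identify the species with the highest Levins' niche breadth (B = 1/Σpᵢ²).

Σp_P2ᵢ² = 0.36² + 0.13² + 0.48² + 0.03² = 0.1296 + 0.0169 + 0.2304 + 0.0009 = 0.3778
B_P2 = 1 / 0.3778 = 2.6469
Σp_P4ᵢ² = 0.45² + 0.06² + 0.05² + 0.44² = 0.2025 + 0.0036 + 0.0025 + 0.1936 = 0.4022
B_P4 = 1 / 0.4022 = 2.4863
Σp_P3ᵢ² = 0.20² + 0.36² + 0.25² + 0.19² = 0.0400 + 0.1296 + 0.0625 + 0.0361 = 0.2682
B_P3 = 1 / 0.2682 = 3.7286
Highest B → broadest niche (most generalist): population P3 (B = 3.73).

population P3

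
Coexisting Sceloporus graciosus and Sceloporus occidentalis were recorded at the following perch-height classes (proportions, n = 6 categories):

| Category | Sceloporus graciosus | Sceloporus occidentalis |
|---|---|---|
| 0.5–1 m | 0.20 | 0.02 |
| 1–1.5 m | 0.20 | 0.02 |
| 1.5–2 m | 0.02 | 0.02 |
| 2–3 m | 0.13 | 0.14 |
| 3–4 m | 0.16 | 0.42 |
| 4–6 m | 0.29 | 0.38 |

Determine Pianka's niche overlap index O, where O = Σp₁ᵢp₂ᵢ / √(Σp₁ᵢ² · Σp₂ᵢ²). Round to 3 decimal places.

Σ p₁ᵢp₂ᵢ = 0.0040 + 0.0040 + 0.0004 + 0.0182 + 0.0672 + 0.1102 = 0.2040
Σp_1ᵢ² = 0.20² + 0.20² + 0.02² + 0.13² + 0.16² + 0.29² = 0.0400 + 0.0400 + 0.0004 + 0.0169 + 0.0256 + 0.0841 = 0.2070
Σp_2ᵢ² = 0.02² + 0.02² + 0.02² + 0.14² + 0.42² + 0.38² = 0.0004 + 0.0004 + 0.0004 + 0.0196 + 0.1764 + 0.1444 = 0.3416
O = 0.2040 / √(0.2070 × 0.3416) = 0.2040 / 0.265916 = 0.76716

0.767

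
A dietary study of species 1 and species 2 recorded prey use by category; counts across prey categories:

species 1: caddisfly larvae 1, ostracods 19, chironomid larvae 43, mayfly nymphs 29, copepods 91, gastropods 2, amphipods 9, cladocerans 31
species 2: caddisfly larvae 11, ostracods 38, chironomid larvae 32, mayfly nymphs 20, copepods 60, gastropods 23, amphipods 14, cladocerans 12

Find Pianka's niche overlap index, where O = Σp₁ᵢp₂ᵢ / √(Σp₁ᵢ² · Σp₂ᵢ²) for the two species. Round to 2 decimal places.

Proportions for species 1 (n=225): 1/225=0.0044, 19/225=0.0844, 43/225=0.1911, 29/225=0.1289, 91/225=0.4044, 2/225=0.0089, 9/225=0.0400, 31/225=0.1378
Proportions for species 2 (n=210): 11/210=0.0524, 38/210=0.1810, 32/210=0.1524, 20/210=0.0952, 60/210=0.2857, 23/210=0.1095, 14/210=0.0667, 12/210=0.0571
Σ p₁ᵢp₂ᵢ = 0.000231 + 0.015276 + 0.029124 + 0.012271 + 0.115537 + 0.000975 + 0.002668 + 0.007868 = 0.183950
Σp_1ᵢ² = 0.0044² + 0.0844² + 0.1911² + 0.1289² + 0.4044² + 0.0089² + 0.0400² + 0.1378² = 0.000019 + 0.007123 + 0.036519 + 0.016615 + 0.163539 + 0.000079 + 0.001600 + 0.018989 = 0.244483
Σp_2ᵢ² = 0.0524² + 0.1810² + 0.1524² + 0.0952² + 0.2857² + 0.1095² + 0.0667² + 0.0571² = 0.002746 + 0.032761 + 0.023226 + 0.009063 + 0.081624 + 0.011990 + 0.004449 + 0.003260 = 0.169119
O = 0.183950 / √(0.244483 × 0.169119) = 0.183950 / 0.2033389 = 0.9046

0.90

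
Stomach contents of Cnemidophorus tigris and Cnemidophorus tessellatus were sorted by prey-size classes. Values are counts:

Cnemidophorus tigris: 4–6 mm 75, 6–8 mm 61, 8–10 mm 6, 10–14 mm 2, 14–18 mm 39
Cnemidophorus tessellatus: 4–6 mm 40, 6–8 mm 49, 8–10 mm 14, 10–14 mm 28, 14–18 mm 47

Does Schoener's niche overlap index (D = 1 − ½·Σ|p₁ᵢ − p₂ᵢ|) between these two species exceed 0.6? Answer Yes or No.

Yes

Proportions for Cnemidophorus tigris (n=183): 75/183=0.4098, 61/183=0.3333, 6/183=0.0328, 2/183=0.0109, 39/183=0.2131
Proportions for Cnemidophorus tessellatus (n=178): 40/178=0.2247, 49/178=0.2753, 14/178=0.0787, 28/178=0.1573, 47/178=0.2640
Σ|p₁ᵢ − p₂ᵢ| = 0.1851 + 0.0580 + 0.0459 + 0.1464 + 0.0509 = 0.4863
D = 1 − ½ × 0.4863 = 1 − 0.24315 = 0.75685
D = 0.75685 > 0.6 → Yes.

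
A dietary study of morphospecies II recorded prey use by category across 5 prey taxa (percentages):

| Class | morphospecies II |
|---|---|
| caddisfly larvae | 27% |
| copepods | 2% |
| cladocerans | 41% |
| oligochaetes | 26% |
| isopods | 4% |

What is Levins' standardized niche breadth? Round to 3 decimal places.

Convert percentages to proportions (divide by 100).
Σpᵢ² = 0.27² + 0.02² + 0.41² + 0.26² + 0.04² = 0.0729 + 0.0004 + 0.1681 + 0.0676 + 0.0016 = 0.3106
B = 1 / 0.3106 = 3.21958
Bₛ = (B − 1)/(n − 1) = (3.21958 − 1)/(5 − 1) = 2.21958/4 = 0.55490

0.555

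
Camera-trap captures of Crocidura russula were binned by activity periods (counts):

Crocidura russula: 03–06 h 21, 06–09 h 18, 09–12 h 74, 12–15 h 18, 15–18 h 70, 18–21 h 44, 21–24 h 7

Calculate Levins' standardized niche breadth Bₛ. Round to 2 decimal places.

Proportions for Crocidura russula (n=252): 21/252=0.0833, 18/252=0.0714, 74/252=0.2937, 18/252=0.0714, 70/252=0.2778, 44/252=0.1746, 7/252=0.0278
Σpᵢ² = 0.0833² + 0.0714² + 0.2937² + 0.0714² + 0.2778² + 0.1746² + 0.0278² = 0.006939 + 0.005098 + 0.086260 + 0.005098 + 0.077173 + 0.030485 + 0.000773 = 0.211826
B = 1 / 0.211826 = 4.7209
Bₛ = (B − 1)/(n − 1) = (4.7209 − 1)/(7 − 1) = 3.7209/6 = 0.6202

0.62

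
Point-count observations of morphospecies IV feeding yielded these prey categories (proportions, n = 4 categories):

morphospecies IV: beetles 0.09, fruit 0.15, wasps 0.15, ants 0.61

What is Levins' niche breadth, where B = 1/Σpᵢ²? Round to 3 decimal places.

2.352

Σpᵢ² = 0.09² + 0.15² + 0.15² + 0.61² = 0.0081 + 0.0225 + 0.0225 + 0.3721 = 0.4252
B = 1 / 0.4252 = 2.35183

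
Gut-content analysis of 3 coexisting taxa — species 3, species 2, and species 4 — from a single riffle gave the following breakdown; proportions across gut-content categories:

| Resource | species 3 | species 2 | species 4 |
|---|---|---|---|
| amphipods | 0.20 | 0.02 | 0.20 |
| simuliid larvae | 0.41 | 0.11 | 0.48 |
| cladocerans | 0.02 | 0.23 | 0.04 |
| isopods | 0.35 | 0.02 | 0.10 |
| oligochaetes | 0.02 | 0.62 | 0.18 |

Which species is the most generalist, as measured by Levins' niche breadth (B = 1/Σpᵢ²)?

Σp_3ᵢ² = 0.20² + 0.41² + 0.02² + 0.35² + 0.02² = 0.0400 + 0.1681 + 0.0004 + 0.1225 + 0.0004 = 0.3314
B_3 = 1 / 0.3314 = 3.0175
Σp_2ᵢ² = 0.02² + 0.11² + 0.23² + 0.02² + 0.62² = 0.0004 + 0.0121 + 0.0529 + 0.0004 + 0.3844 = 0.4502
B_2 = 1 / 0.4502 = 2.2212
Σp_4ᵢ² = 0.20² + 0.48² + 0.04² + 0.10² + 0.18² = 0.0400 + 0.2304 + 0.0016 + 0.0100 + 0.0324 = 0.3144
B_4 = 1 / 0.3144 = 3.1807
Highest B → broadest niche (most generalist): species 4 (B = 3.18).

species 4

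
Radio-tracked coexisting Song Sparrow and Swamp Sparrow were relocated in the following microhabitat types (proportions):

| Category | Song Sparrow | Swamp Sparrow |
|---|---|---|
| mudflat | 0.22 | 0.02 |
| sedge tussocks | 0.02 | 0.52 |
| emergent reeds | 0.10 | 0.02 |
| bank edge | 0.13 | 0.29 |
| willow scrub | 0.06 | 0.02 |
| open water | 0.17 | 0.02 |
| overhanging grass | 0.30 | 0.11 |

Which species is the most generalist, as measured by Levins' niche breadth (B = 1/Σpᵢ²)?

Σp_Songᵢ² = 0.22² + 0.02² + 0.10² + 0.13² + 0.06² + 0.17² + 0.30² = 0.0484 + 0.0004 + 0.0100 + 0.0169 + 0.0036 + 0.0289 + 0.0900 = 0.1982
B_Song = 1 / 0.1982 = 5.0454
Σp_Swamᵢ² = 0.02² + 0.52² + 0.02² + 0.29² + 0.02² + 0.02² + 0.11² = 0.0004 + 0.2704 + 0.0004 + 0.0841 + 0.0004 + 0.0004 + 0.0121 = 0.3682
B_Swam = 1 / 0.3682 = 2.7159
Highest B → broadest niche (most generalist): Song Sparrow (B = 5.05).

Song Sparrow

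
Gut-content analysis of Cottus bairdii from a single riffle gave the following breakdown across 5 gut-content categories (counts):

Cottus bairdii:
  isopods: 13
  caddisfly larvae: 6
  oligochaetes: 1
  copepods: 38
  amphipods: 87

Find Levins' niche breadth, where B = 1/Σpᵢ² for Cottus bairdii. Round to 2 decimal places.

2.28

Proportions for Cottus bairdii (n=145): 13/145=0.0897, 6/145=0.0414, 1/145=0.0069, 38/145=0.2621, 87/145=0.6000
Σpᵢ² = 0.0897² + 0.0414² + 0.0069² + 0.2621² + 0.6000² = 0.008046 + 0.001714 + 0.000048 + 0.068696 + 0.360000 = 0.438504
B = 1 / 0.438504 = 2.2805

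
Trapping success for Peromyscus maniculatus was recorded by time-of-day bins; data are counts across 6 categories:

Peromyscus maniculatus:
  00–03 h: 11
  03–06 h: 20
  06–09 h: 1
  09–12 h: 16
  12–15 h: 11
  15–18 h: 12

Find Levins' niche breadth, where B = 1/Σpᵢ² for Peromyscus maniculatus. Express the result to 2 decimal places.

4.83

Proportions for Peromyscus maniculatus (n=71): 11/71=0.1549, 20/71=0.2817, 1/71=0.0141, 16/71=0.2254, 11/71=0.1549, 12/71=0.1690
Σpᵢ² = 0.1549² + 0.2817² + 0.0141² + 0.2254² + 0.1549² + 0.1690² = 0.023994 + 0.079355 + 0.000199 + 0.050805 + 0.023994 + 0.028561 = 0.206908
B = 1 / 0.206908 = 4.8331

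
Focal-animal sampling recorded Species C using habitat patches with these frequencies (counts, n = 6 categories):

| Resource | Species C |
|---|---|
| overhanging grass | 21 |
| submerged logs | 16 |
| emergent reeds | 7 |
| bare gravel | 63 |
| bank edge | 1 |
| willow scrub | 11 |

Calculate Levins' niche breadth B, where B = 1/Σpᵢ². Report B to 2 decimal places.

Proportions for Species C (n=119): 21/119=0.1765, 16/119=0.1345, 7/119=0.0588, 63/119=0.5294, 1/119=0.0084, 11/119=0.0924
Σpᵢ² = 0.1765² + 0.1345² + 0.0588² + 0.5294² + 0.0084² + 0.0924² = 0.031152 + 0.018090 + 0.003457 + 0.280264 + 0.000071 + 0.008538 = 0.341572
B = 1 / 0.341572 = 2.9276

2.93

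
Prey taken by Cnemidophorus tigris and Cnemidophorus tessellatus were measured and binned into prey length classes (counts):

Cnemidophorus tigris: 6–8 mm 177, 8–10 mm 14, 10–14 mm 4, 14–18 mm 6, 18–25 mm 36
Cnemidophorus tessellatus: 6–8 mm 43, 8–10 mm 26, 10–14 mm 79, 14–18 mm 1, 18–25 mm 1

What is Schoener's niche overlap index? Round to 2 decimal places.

Proportions for Cnemidophorus tigris (n=237): 177/237=0.7468, 14/237=0.0591, 4/237=0.0169, 6/237=0.0253, 36/237=0.1519
Proportions for Cnemidophorus tessellatus (n=150): 43/150=0.2867, 26/150=0.1733, 79/150=0.5267, 1/150=0.0067, 1/150=0.0067
Σ|p₁ᵢ − p₂ᵢ| = 0.4601 + 0.1142 + 0.5098 + 0.0186 + 0.1452 = 1.2479
D = 1 − ½ × 1.2479 = 1 − 0.62395 = 0.37605

0.38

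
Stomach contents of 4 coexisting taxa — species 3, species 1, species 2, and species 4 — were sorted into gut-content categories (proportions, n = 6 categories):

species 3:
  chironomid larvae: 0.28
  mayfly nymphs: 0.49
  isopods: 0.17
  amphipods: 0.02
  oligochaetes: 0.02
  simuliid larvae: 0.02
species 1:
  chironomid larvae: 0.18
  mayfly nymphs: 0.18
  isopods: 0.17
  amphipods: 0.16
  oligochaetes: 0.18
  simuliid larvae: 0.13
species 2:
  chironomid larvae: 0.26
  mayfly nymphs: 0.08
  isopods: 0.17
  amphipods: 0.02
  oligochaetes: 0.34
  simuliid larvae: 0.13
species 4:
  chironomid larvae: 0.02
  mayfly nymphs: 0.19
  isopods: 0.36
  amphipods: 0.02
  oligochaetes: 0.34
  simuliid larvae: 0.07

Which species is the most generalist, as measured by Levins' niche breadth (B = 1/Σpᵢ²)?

Σp_3ᵢ² = 0.28² + 0.49² + 0.17² + 0.02² + 0.02² + 0.02² = 0.0784 + 0.2401 + 0.0289 + 0.0004 + 0.0004 + 0.0004 = 0.3486
B_3 = 1 / 0.3486 = 2.8686
Σp_1ᵢ² = 0.18² + 0.18² + 0.17² + 0.16² + 0.18² + 0.13² = 0.0324 + 0.0324 + 0.0289 + 0.0256 + 0.0324 + 0.0169 = 0.1686
B_1 = 1 / 0.1686 = 5.9312
Σp_2ᵢ² = 0.26² + 0.08² + 0.17² + 0.02² + 0.34² + 0.13² = 0.0676 + 0.0064 + 0.0289 + 0.0004 + 0.1156 + 0.0169 = 0.2358
B_2 = 1 / 0.2358 = 4.2409
Σp_4ᵢ² = 0.02² + 0.19² + 0.36² + 0.02² + 0.34² + 0.07² = 0.0004 + 0.0361 + 0.1296 + 0.0004 + 0.1156 + 0.0049 = 0.2870
B_4 = 1 / 0.2870 = 3.4843
Highest B → broadest niche (most generalist): species 1 (B = 5.93).

species 1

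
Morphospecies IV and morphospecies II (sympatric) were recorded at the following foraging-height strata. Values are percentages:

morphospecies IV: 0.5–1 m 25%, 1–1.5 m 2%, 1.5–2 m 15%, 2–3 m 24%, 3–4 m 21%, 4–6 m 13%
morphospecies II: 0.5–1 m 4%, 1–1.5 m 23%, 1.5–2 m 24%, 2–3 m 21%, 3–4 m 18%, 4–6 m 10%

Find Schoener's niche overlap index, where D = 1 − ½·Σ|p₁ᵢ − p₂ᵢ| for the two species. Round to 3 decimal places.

Convert percentages to proportions (divide by 100).
Σ|p₁ᵢ − p₂ᵢ| = 0.21 + 0.21 + 0.09 + 0.03 + 0.03 + 0.03 = 0.60
D = 1 − ½ × 0.60 = 1 − 0.300 = 0.70000

0.700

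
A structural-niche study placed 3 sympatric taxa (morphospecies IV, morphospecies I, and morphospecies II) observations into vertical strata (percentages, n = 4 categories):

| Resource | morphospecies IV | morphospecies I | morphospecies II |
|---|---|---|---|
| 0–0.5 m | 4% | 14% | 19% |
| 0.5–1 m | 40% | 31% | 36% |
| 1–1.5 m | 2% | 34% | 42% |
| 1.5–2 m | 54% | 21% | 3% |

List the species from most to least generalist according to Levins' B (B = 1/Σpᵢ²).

Convert percentages to proportions (divide by 100).
Σp_IVᵢ² = 0.04² + 0.40² + 0.02² + 0.54² = 0.0016 + 0.1600 + 0.0004 + 0.2916 = 0.4536
B_IV = 1 / 0.4536 = 2.2046
Σp_Iᵢ² = 0.14² + 0.31² + 0.34² + 0.21² = 0.0196 + 0.0961 + 0.1156 + 0.0441 = 0.2754
B_I = 1 / 0.2754 = 3.6311
Σp_IIᵢ² = 0.19² + 0.36² + 0.42² + 0.03² = 0.0361 + 0.1296 + 0.1764 + 0.0009 = 0.3430
B_II = 1 / 0.3430 = 2.9155
Ranking by B (broadest → narrowest): morphospecies I (3.63) > morphospecies II (2.92) > morphospecies IV (2.20)

morphospecies I > morphospecies II > morphospecies IV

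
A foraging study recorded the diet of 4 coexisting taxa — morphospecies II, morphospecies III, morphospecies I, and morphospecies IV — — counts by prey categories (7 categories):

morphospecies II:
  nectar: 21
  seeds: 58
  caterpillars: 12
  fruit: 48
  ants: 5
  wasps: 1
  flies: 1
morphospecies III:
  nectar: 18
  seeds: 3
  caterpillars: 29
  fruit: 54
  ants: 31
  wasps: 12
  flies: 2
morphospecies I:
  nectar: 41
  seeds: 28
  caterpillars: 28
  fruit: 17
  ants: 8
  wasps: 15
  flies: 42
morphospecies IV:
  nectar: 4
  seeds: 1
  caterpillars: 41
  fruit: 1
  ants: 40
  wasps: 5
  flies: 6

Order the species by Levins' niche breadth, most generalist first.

Proportions for morphospecies II (n=146): 21/146=0.1438, 58/146=0.3973, 12/146=0.0822, 48/146=0.3288, 5/146=0.0342, 1/146=0.0068, 1/146=0.0068
Proportions for morphospecies III (n=149): 18/149=0.1208, 3/149=0.0201, 29/149=0.1946, 54/149=0.3624, 31/149=0.2081, 12/149=0.0805, 2/149=0.0134
Proportions for morphospecies I (n=179): 41/179=0.2291, 28/179=0.1564, 28/179=0.1564, 17/179=0.0950, 8/179=0.0447, 15/179=0.0838, 42/179=0.2346
Proportions for morphospecies IV (n=98): 4/98=0.0408, 1/98=0.0102, 41/98=0.4184, 1/98=0.0102, 40/98=0.4082, 5/98=0.0510, 6/98=0.0612
Σp_IIᵢ² = 0.1438² + 0.3973² + 0.0822² + 0.3288² + 0.0342² + 0.0068² + 0.0068² = 0.020678 + 0.157847 + 0.006757 + 0.108109 + 0.001170 + 0.000046 + 0.000046 = 0.294653
B_II = 1 / 0.294653 = 3.3938
Σp_IIIᵢ² = 0.1208² + 0.0201² + 0.1946² + 0.3624² + 0.2081² + 0.0805² + 0.0134² = 0.014593 + 0.000404 + 0.037869 + 0.131334 + 0.043306 + 0.006480 + 0.000180 = 0.234166
B_III = 1 / 0.234166 = 4.2705
Σp_Iᵢ² = 0.2291² + 0.1564² + 0.1564² + 0.0950² + 0.0447² + 0.0838² + 0.2346² = 0.052487 + 0.024461 + 0.024461 + 0.009025 + 0.001998 + 0.007022 + 0.055037 = 0.174491
B_I = 1 / 0.174491 = 5.7310
Σp_IVᵢ² = 0.0408² + 0.0102² + 0.4184² + 0.0102² + 0.4082² + 0.0510² + 0.0612² = 0.001665 + 0.000104 + 0.175059 + 0.000104 + 0.166627 + 0.002601 + 0.003745 = 0.349905
B_IV = 1 / 0.349905 = 2.8579
Ranking by B (broadest → narrowest): morphospecies I (5.73) > morphospecies III (4.27) > morphospecies II (3.39) > morphospecies IV (2.86)

morphospecies I > morphospecies III > morphospecies II > morphospecies IV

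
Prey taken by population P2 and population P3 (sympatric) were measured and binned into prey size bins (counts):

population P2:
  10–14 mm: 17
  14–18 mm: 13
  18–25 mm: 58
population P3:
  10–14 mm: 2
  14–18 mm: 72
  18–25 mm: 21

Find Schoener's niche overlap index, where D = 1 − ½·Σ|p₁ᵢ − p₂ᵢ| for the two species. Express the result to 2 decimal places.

Proportions for population P2 (n=88): 17/88=0.1932, 13/88=0.1477, 58/88=0.6591
Proportions for population P3 (n=95): 2/95=0.0211, 72/95=0.7579, 21/95=0.2211
Σ|p₁ᵢ − p₂ᵢ| = 0.1721 + 0.6102 + 0.4380 = 1.2203
D = 1 − ½ × 1.2203 = 1 − 0.61015 = 0.38985

0.39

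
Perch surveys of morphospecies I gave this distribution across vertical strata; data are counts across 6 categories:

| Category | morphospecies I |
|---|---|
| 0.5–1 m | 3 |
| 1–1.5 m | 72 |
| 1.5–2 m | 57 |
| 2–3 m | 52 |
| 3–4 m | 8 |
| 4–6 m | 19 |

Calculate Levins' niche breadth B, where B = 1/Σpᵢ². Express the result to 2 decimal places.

3.85

Proportions for morphospecies I (n=211): 3/211=0.0142, 72/211=0.3412, 57/211=0.2701, 52/211=0.2464, 8/211=0.0379, 19/211=0.0900
Σpᵢ² = 0.0142² + 0.3412² + 0.2701² + 0.2464² + 0.0379² + 0.0900² = 0.000202 + 0.116417 + 0.072954 + 0.060713 + 0.001436 + 0.008100 = 0.259822
B = 1 / 0.259822 = 3.8488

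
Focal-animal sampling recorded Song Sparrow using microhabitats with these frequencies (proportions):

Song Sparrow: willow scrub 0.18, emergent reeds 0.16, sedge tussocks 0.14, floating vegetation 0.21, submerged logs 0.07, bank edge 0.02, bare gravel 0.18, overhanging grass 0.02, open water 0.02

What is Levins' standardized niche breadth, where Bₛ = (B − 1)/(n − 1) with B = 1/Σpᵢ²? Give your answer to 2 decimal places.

0.66

Σpᵢ² = 0.18² + 0.16² + 0.14² + 0.21² + 0.07² + 0.02² + 0.18² + 0.02² + 0.02² = 0.0324 + 0.0256 + 0.0196 + 0.0441 + 0.0049 + 0.0004 + 0.0324 + 0.0004 + 0.0004 = 0.1602
B = 1 / 0.1602 = 6.2422
Bₛ = (B − 1)/(n − 1) = (6.2422 − 1)/(9 − 1) = 5.2422/8 = 0.6553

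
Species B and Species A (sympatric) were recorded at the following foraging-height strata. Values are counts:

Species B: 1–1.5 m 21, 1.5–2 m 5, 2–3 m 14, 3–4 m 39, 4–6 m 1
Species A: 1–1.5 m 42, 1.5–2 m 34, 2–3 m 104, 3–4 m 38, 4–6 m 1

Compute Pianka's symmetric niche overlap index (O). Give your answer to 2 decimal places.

Proportions for Species B (n=80): 21/80=0.2625, 5/80=0.0625, 14/80=0.1750, 39/80=0.4875, 1/80=0.0125
Proportions for Species A (n=219): 42/219=0.1918, 34/219=0.1553, 104/219=0.4749, 38/219=0.1735, 1/219=0.0046
Σ p₁ᵢp₂ᵢ = 0.050348 + 0.009706 + 0.083108 + 0.084581 + 0.000058 = 0.227801
Σp_1ᵢ² = 0.2625² + 0.0625² + 0.1750² + 0.4875² + 0.0125² = 0.068906 + 0.003906 + 0.030625 + 0.237656 + 0.000156 = 0.341249
Σp_2ᵢ² = 0.1918² + 0.1553² + 0.4749² + 0.1735² + 0.0046² = 0.036787 + 0.024118 + 0.225530 + 0.030102 + 0.000021 = 0.316558
O = 0.227801 / √(0.341249 × 0.316558) = 0.227801 / 0.3286717 = 0.6931

0.69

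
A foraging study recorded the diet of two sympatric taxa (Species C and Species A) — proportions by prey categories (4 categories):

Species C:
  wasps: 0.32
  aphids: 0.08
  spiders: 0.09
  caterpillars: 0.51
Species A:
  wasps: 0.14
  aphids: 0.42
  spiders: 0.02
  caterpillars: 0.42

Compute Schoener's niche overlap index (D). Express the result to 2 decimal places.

0.66

Σ|p₁ᵢ − p₂ᵢ| = 0.18 + 0.34 + 0.07 + 0.09 = 0.68
D = 1 − ½ × 0.68 = 1 − 0.340 = 0.6600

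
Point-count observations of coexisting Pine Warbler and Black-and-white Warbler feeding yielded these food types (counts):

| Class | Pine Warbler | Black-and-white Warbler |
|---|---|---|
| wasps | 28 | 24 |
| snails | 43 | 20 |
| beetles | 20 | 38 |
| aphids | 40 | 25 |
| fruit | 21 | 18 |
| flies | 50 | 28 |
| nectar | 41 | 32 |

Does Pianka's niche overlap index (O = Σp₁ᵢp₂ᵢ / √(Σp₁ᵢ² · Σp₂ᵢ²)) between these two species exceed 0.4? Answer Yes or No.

Yes

Proportions for Pine Warbler (n=243): 28/243=0.1152, 43/243=0.1770, 20/243=0.0823, 40/243=0.1646, 21/243=0.0864, 50/243=0.2058, 41/243=0.1687
Proportions for Black-and-white Warbler (n=185): 24/185=0.1297, 20/185=0.1081, 38/185=0.2054, 25/185=0.1351, 18/185=0.0973, 28/185=0.1514, 32/185=0.1730
Σ p₁ᵢp₂ᵢ = 0.014941 + 0.019134 + 0.016904 + 0.022237 + 0.008407 + 0.031158 + 0.029185 = 0.141966
Σp_1ᵢ² = 0.1152² + 0.1770² + 0.0823² + 0.1646² + 0.0864² + 0.2058² + 0.1687² = 0.013271 + 0.031329 + 0.006773 + 0.027093 + 0.007465 + 0.042354 + 0.028460 = 0.156745
Σp_2ᵢ² = 0.1297² + 0.1081² + 0.2054² + 0.1351² + 0.0973² + 0.1514² + 0.1730² = 0.016822 + 0.011686 + 0.042189 + 0.018252 + 0.009467 + 0.022922 + 0.029929 = 0.151267
O = 0.141966 / √(0.156745 × 0.151267) = 0.141966 / 0.1539816 = 0.9220
O = 0.9220 > 0.4 → Yes.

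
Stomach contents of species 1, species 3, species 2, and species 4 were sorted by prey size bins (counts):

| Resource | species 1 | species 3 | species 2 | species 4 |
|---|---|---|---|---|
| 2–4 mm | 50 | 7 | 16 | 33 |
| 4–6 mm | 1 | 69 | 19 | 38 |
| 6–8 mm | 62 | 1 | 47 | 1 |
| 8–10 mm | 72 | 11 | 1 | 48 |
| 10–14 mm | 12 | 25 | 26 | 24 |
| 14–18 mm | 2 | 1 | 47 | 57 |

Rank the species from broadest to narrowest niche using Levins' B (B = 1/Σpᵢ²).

species 4 > species 2 > species 1 > species 3

Proportions for species 1 (n=199): 50/199=0.2513, 1/199=0.0050, 62/199=0.3116, 72/199=0.3618, 12/199=0.0603, 2/199=0.0101
Proportions for species 3 (n=114): 7/114=0.0614, 69/114=0.6053, 1/114=0.0088, 11/114=0.0965, 25/114=0.2193, 1/114=0.0088
Proportions for species 2 (n=156): 16/156=0.1026, 19/156=0.1218, 47/156=0.3013, 1/156=0.0064, 26/156=0.1667, 47/156=0.3013
Proportions for species 4 (n=201): 33/201=0.1642, 38/201=0.1891, 1/201=0.0050, 48/201=0.2388, 24/201=0.1194, 57/201=0.2836
Σp_1ᵢ² = 0.2513² + 0.0050² + 0.3116² + 0.3618² + 0.0603² + 0.0101² = 0.063152 + 0.000025 + 0.097095 + 0.130899 + 0.003636 + 0.000102 = 0.294909
B_1 = 1 / 0.294909 = 3.3909
Σp_3ᵢ² = 0.0614² + 0.6053² + 0.0088² + 0.0965² + 0.2193² + 0.0088² = 0.003770 + 0.366388 + 0.000077 + 0.009312 + 0.048092 + 0.000077 = 0.427716
B_3 = 1 / 0.427716 = 2.3380
Σp_2ᵢ² = 0.1026² + 0.1218² + 0.3013² + 0.0064² + 0.1667² + 0.3013² = 0.010527 + 0.014835 + 0.090782 + 0.000041 + 0.027789 + 0.090782 = 0.234756
B_2 = 1 / 0.234756 = 4.2597
Σp_4ᵢ² = 0.1642² + 0.1891² + 0.0050² + 0.2388² + 0.1194² + 0.2836² = 0.026962 + 0.035759 + 0.000025 + 0.057025 + 0.014256 + 0.080429 = 0.214456
B_4 = 1 / 0.214456 = 4.6630
Ranking by B (broadest → narrowest): species 4 (4.66) > species 2 (4.26) > species 1 (3.39) > species 3 (2.34)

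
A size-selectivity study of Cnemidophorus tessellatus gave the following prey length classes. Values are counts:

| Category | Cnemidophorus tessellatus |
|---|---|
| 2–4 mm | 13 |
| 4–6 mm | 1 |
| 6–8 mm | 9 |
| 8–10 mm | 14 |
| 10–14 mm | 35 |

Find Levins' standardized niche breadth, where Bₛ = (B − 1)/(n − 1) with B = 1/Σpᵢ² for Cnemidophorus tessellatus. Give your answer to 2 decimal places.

Proportions for Cnemidophorus tessellatus (n=72): 13/72=0.1806, 1/72=0.0139, 9/72=0.1250, 14/72=0.1944, 35/72=0.4861
Σpᵢ² = 0.1806² + 0.0139² + 0.1250² + 0.1944² + 0.4861² = 0.032616 + 0.000193 + 0.015625 + 0.037791 + 0.236293 = 0.322518
B = 1 / 0.322518 = 3.1006
Bₛ = (B − 1)/(n − 1) = (3.1006 − 1)/(5 − 1) = 2.1006/4 = 0.5252

0.53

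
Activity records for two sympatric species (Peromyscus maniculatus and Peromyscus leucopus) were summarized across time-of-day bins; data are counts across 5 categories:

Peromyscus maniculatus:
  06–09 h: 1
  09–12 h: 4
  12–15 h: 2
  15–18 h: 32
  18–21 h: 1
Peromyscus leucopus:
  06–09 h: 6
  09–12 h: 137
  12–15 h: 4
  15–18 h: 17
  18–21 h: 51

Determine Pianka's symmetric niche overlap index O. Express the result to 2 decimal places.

Proportions for Peromyscus maniculatus (n=40): 1/40=0.0250, 4/40=0.1000, 2/40=0.0500, 32/40=0.8000, 1/40=0.0250
Proportions for Peromyscus leucopus (n=215): 6/215=0.0279, 137/215=0.6372, 4/215=0.0186, 17/215=0.0791, 51/215=0.2372
Σ p₁ᵢp₂ᵢ = 0.000698 + 0.063720 + 0.000930 + 0.063280 + 0.005930 = 0.134558
Σp_1ᵢ² = 0.0250² + 0.1000² + 0.0500² + 0.8000² + 0.0250² = 0.000625 + 0.010000 + 0.002500 + 0.640000 + 0.000625 = 0.653750
Σp_2ᵢ² = 0.0279² + 0.6372² + 0.0186² + 0.0791² + 0.2372² = 0.000778 + 0.406024 + 0.000346 + 0.006257 + 0.056264 = 0.469669
O = 0.134558 / √(0.653750 × 0.469669) = 0.134558 / 0.5541174 = 0.2428

0.24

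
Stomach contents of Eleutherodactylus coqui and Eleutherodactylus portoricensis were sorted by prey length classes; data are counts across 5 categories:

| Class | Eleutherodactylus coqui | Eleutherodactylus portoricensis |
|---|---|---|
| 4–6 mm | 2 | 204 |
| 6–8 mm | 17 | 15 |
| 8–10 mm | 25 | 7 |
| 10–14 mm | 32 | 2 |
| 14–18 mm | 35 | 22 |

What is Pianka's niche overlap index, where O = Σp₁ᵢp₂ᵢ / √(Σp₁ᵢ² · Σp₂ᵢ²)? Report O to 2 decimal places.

0.14

Proportions for Eleutherodactylus coqui (n=111): 2/111=0.0180, 17/111=0.1532, 25/111=0.2252, 32/111=0.2883, 35/111=0.3153
Proportions for Eleutherodactylus portoricensis (n=250): 204/250=0.8160, 15/250=0.0600, 7/250=0.0280, 2/250=0.0080, 22/250=0.0880
Σ p₁ᵢp₂ᵢ = 0.014688 + 0.009192 + 0.006306 + 0.002306 + 0.027746 = 0.060238
Σp_1ᵢ² = 0.0180² + 0.1532² + 0.2252² + 0.2883² + 0.3153² = 0.000324 + 0.023470 + 0.050715 + 0.083117 + 0.099414 = 0.257040
Σp_2ᵢ² = 0.8160² + 0.0600² + 0.0280² + 0.0080² + 0.0880² = 0.665856 + 0.003600 + 0.000784 + 0.000064 + 0.007744 = 0.678048
O = 0.060238 / √(0.257040 × 0.678048) = 0.060238 / 0.4174751 = 0.1443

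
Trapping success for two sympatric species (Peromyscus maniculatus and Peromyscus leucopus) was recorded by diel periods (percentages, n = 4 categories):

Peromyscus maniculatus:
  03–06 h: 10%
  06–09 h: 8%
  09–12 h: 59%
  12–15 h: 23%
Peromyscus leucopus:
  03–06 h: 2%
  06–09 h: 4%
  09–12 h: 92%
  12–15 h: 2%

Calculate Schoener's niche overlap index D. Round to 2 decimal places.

Convert percentages to proportions (divide by 100).
Σ|p₁ᵢ − p₂ᵢ| = 0.08 + 0.04 + 0.33 + 0.21 = 0.66
D = 1 − ½ × 0.66 = 1 − 0.330 = 0.6700

0.67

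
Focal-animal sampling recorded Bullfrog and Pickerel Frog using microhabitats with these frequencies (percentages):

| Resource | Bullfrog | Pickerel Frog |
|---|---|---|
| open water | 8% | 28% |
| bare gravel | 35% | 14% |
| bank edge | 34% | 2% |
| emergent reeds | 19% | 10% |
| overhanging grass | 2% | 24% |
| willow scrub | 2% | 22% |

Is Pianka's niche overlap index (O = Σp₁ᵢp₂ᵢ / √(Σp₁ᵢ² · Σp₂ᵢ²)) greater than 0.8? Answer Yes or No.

No

Convert percentages to proportions (divide by 100).
Σ p₁ᵢp₂ᵢ = 0.0224 + 0.0490 + 0.0068 + 0.0190 + 0.0048 + 0.0044 = 0.1064
Σp_1ᵢ² = 0.08² + 0.35² + 0.34² + 0.19² + 0.02² + 0.02² = 0.0064 + 0.1225 + 0.1156 + 0.0361 + 0.0004 + 0.0004 = 0.2814
Σp_2ᵢ² = 0.28² + 0.14² + 0.02² + 0.10² + 0.24² + 0.22² = 0.0784 + 0.0196 + 0.0004 + 0.0100 + 0.0576 + 0.0484 = 0.2144
O = 0.1064 / √(0.2814 × 0.2144) = 0.1064 / 0.24563 = 0.4332
O = 0.4332 < 0.8 → No.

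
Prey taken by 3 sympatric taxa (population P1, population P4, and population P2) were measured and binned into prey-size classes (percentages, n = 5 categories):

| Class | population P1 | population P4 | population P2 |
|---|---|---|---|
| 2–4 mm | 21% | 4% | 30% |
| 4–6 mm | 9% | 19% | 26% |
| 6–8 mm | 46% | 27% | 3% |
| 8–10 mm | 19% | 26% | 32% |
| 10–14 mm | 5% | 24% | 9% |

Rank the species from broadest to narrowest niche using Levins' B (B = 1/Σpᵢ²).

population P4 > population P2 > population P1

Convert percentages to proportions (divide by 100).
Σp_P1ᵢ² = 0.21² + 0.09² + 0.46² + 0.19² + 0.05² = 0.0441 + 0.0081 + 0.2116 + 0.0361 + 0.0025 = 0.3024
B_P1 = 1 / 0.3024 = 3.3069
Σp_P4ᵢ² = 0.04² + 0.19² + 0.27² + 0.26² + 0.24² = 0.0016 + 0.0361 + 0.0729 + 0.0676 + 0.0576 = 0.2358
B_P4 = 1 / 0.2358 = 4.2409
Σp_P2ᵢ² = 0.30² + 0.26² + 0.03² + 0.32² + 0.09² = 0.0900 + 0.0676 + 0.0009 + 0.1024 + 0.0081 = 0.2690
B_P2 = 1 / 0.2690 = 3.7175
Ranking by B (broadest → narrowest): population P4 (4.24) > population P2 (3.72) > population P1 (3.31)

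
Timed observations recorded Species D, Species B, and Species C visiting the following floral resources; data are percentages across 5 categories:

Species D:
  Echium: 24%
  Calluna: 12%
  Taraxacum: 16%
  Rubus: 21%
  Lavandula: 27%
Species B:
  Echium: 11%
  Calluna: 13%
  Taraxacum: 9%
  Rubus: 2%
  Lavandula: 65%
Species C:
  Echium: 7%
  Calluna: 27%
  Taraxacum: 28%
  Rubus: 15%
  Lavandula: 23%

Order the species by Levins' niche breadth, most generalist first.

Species D > Species C > Species B

Convert percentages to proportions (divide by 100).
Σp_Dᵢ² = 0.24² + 0.12² + 0.16² + 0.21² + 0.27² = 0.0576 + 0.0144 + 0.0256 + 0.0441 + 0.0729 = 0.2146
B_D = 1 / 0.2146 = 4.6598
Σp_Bᵢ² = 0.11² + 0.13² + 0.09² + 0.02² + 0.65² = 0.0121 + 0.0169 + 0.0081 + 0.0004 + 0.4225 = 0.4600
B_B = 1 / 0.4600 = 2.1739
Σp_Cᵢ² = 0.07² + 0.27² + 0.28² + 0.15² + 0.23² = 0.0049 + 0.0729 + 0.0784 + 0.0225 + 0.0529 = 0.2316
B_C = 1 / 0.2316 = 4.3178
Ranking by B (broadest → narrowest): Species D (4.66) > Species C (4.32) > Species B (2.17)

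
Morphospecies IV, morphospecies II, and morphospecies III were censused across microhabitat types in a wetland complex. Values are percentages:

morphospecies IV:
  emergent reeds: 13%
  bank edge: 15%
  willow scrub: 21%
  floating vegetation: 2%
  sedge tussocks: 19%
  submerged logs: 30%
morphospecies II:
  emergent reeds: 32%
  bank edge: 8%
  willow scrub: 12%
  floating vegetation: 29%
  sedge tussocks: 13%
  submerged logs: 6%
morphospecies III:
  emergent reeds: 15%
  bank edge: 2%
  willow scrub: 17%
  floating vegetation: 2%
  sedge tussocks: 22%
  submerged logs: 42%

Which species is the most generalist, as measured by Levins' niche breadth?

morphospecies IV

Convert percentages to proportions (divide by 100).
Σp_IVᵢ² = 0.13² + 0.15² + 0.21² + 0.02² + 0.19² + 0.30² = 0.0169 + 0.0225 + 0.0441 + 0.0004 + 0.0361 + 0.0900 = 0.2100
B_IV = 1 / 0.2100 = 4.7619
Σp_IIᵢ² = 0.32² + 0.08² + 0.12² + 0.29² + 0.13² + 0.06² = 0.1024 + 0.0064 + 0.0144 + 0.0841 + 0.0169 + 0.0036 = 0.2278
B_II = 1 / 0.2278 = 4.3898
Σp_IIIᵢ² = 0.15² + 0.02² + 0.17² + 0.02² + 0.22² + 0.42² = 0.0225 + 0.0004 + 0.0289 + 0.0004 + 0.0484 + 0.1764 = 0.2770
B_III = 1 / 0.2770 = 3.6101
Highest B → broadest niche (most generalist): morphospecies IV (B = 4.76).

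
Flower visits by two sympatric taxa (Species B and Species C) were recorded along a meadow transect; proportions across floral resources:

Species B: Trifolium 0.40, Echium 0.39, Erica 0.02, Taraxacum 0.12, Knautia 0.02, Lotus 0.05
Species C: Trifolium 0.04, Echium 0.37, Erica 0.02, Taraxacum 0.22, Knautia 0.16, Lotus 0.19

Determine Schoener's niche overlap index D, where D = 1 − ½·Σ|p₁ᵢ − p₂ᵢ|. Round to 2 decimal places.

0.62

Σ|p₁ᵢ − p₂ᵢ| = 0.36 + 0.02 + 0.00 + 0.10 + 0.14 + 0.14 = 0.76
D = 1 − ½ × 0.76 = 1 − 0.380 = 0.6200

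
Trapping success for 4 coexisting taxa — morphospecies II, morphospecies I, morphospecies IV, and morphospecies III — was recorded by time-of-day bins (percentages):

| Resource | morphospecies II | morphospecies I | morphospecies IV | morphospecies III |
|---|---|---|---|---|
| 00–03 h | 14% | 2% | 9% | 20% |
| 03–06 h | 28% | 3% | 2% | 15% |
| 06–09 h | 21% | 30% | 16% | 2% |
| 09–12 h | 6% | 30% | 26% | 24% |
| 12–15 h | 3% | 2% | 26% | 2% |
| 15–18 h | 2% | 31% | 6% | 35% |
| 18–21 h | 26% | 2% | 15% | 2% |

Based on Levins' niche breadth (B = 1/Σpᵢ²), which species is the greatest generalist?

Convert percentages to proportions (divide by 100).
Σp_IIᵢ² = 0.14² + 0.28² + 0.21² + 0.06² + 0.03² + 0.02² + 0.26² = 0.0196 + 0.0784 + 0.0441 + 0.0036 + 0.0009 + 0.0004 + 0.0676 = 0.2146
B_II = 1 / 0.2146 = 4.6598
Σp_Iᵢ² = 0.02² + 0.03² + 0.30² + 0.30² + 0.02² + 0.31² + 0.02² = 0.0004 + 0.0009 + 0.0900 + 0.0900 + 0.0004 + 0.0961 + 0.0004 = 0.2782
B_I = 1 / 0.2782 = 3.5945
Σp_IVᵢ² = 0.09² + 0.02² + 0.16² + 0.26² + 0.26² + 0.06² + 0.15² = 0.0081 + 0.0004 + 0.0256 + 0.0676 + 0.0676 + 0.0036 + 0.0225 = 0.1954
B_IV = 1 / 0.1954 = 5.1177
Σp_IIIᵢ² = 0.20² + 0.15² + 0.02² + 0.24² + 0.02² + 0.35² + 0.02² = 0.0400 + 0.0225 + 0.0004 + 0.0576 + 0.0004 + 0.1225 + 0.0004 = 0.2438
B_III = 1 / 0.2438 = 4.1017
Highest B → broadest niche (most generalist): morphospecies IV (B = 5.12).

morphospecies IV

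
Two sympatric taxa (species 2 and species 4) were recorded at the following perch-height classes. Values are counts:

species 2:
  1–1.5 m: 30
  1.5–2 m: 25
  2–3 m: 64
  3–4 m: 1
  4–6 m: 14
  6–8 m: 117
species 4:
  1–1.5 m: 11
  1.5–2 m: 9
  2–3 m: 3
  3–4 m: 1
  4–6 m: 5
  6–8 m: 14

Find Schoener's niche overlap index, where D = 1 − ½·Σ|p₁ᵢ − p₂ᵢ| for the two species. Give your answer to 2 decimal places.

0.67

Proportions for species 2 (n=251): 30/251=0.1195, 25/251=0.0996, 64/251=0.2550, 1/251=0.0040, 14/251=0.0558, 117/251=0.4661
Proportions for species 4 (n=43): 11/43=0.2558, 9/43=0.2093, 3/43=0.0698, 1/43=0.0233, 5/43=0.1163, 14/43=0.3256
Σ|p₁ᵢ − p₂ᵢ| = 0.1363 + 0.1097 + 0.1852 + 0.0193 + 0.0605 + 0.1405 = 0.6515
D = 1 − ½ × 0.6515 = 1 − 0.32575 = 0.67425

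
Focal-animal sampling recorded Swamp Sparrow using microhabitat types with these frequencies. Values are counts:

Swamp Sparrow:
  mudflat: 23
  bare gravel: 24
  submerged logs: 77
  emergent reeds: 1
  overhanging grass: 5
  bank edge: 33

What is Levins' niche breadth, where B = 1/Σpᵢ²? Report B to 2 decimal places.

Proportions for Swamp Sparrow (n=163): 23/163=0.1411, 24/163=0.1472, 77/163=0.4724, 1/163=0.0061, 5/163=0.0307, 33/163=0.2025
Σpᵢ² = 0.1411² + 0.1472² + 0.4724² + 0.0061² + 0.0307² + 0.2025² = 0.019909 + 0.021668 + 0.223162 + 0.000037 + 0.000942 + 0.041006 = 0.306724
B = 1 / 0.306724 = 3.2603

3.26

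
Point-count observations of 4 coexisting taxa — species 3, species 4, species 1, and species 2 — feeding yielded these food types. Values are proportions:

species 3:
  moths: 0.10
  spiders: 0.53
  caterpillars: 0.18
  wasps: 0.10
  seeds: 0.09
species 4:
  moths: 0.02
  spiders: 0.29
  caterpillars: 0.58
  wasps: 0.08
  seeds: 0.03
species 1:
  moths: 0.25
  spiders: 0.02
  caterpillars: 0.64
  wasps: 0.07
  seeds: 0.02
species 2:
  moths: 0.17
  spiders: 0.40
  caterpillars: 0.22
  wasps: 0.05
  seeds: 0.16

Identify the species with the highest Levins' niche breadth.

species 2

Σp_3ᵢ² = 0.10² + 0.53² + 0.18² + 0.10² + 0.09² = 0.0100 + 0.2809 + 0.0324 + 0.0100 + 0.0081 = 0.3414
B_3 = 1 / 0.3414 = 2.9291
Σp_4ᵢ² = 0.02² + 0.29² + 0.58² + 0.08² + 0.03² = 0.0004 + 0.0841 + 0.3364 + 0.0064 + 0.0009 = 0.4282
B_4 = 1 / 0.4282 = 2.3354
Σp_1ᵢ² = 0.25² + 0.02² + 0.64² + 0.07² + 0.02² = 0.0625 + 0.0004 + 0.4096 + 0.0049 + 0.0004 = 0.4778
B_1 = 1 / 0.4778 = 2.0929
Σp_2ᵢ² = 0.17² + 0.40² + 0.22² + 0.05² + 0.16² = 0.0289 + 0.1600 + 0.0484 + 0.0025 + 0.0256 = 0.2654
B_2 = 1 / 0.2654 = 3.7679
Highest B → broadest niche (most generalist): species 2 (B = 3.77).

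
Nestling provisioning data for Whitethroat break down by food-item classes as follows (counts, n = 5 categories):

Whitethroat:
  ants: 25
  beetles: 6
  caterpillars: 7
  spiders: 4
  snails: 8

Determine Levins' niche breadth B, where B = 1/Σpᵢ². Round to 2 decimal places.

Proportions for Whitethroat (n=50): 25/50=0.5000, 6/50=0.1200, 7/50=0.1400, 4/50=0.0800, 8/50=0.1600
Σpᵢ² = 0.5000² + 0.1200² + 0.1400² + 0.0800² + 0.1600² = 0.250000 + 0.014400 + 0.019600 + 0.006400 + 0.025600 = 0.316000
B = 1 / 0.316000 = 3.1646

3.16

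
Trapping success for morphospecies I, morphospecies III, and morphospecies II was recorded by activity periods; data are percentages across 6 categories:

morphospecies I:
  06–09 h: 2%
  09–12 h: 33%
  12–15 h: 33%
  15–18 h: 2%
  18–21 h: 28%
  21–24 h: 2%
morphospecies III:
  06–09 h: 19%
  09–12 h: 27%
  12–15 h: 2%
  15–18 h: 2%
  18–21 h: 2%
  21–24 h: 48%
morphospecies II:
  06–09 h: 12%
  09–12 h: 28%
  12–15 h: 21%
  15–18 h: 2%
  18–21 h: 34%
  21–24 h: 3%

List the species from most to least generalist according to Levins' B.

morphospecies II > morphospecies I > morphospecies III

Convert percentages to proportions (divide by 100).
Σp_Iᵢ² = 0.02² + 0.33² + 0.33² + 0.02² + 0.28² + 0.02² = 0.0004 + 0.1089 + 0.1089 + 0.0004 + 0.0784 + 0.0004 = 0.2974
B_I = 1 / 0.2974 = 3.3625
Σp_IIIᵢ² = 0.19² + 0.27² + 0.02² + 0.02² + 0.02² + 0.48² = 0.0361 + 0.0729 + 0.0004 + 0.0004 + 0.0004 + 0.2304 = 0.3406
B_III = 1 / 0.3406 = 2.9360
Σp_IIᵢ² = 0.12² + 0.28² + 0.21² + 0.02² + 0.34² + 0.03² = 0.0144 + 0.0784 + 0.0441 + 0.0004 + 0.1156 + 0.0009 = 0.2538
B_II = 1 / 0.2538 = 3.9401
Ranking by B (broadest → narrowest): morphospecies II (3.94) > morphospecies I (3.36) > morphospecies III (2.94)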